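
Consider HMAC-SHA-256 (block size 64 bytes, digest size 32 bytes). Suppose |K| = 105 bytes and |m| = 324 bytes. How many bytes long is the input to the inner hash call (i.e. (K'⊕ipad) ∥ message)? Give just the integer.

Key is 105 > 64 bytes, so it is hashed to 32 bytes then zero-padded to 64: |K'| = 64.
Inner input = (K'⊕ipad) ∥ m → 64 + 324 = 388 bytes.

388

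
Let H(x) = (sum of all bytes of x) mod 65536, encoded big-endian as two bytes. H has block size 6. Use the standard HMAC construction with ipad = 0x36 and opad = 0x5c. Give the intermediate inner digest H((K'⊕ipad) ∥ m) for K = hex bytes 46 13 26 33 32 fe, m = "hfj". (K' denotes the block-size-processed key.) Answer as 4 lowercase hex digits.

Key hex bytes 46 13 26 33 32 fe is exactly B = 6 bytes: K' = 46 13 26 33 32 fe.
K' ⊕ ipad = 70 25 10 05 04 c8.
Inner input = 70 25 10 05 04 c8 ∥ 68 66 6a.
Inner hash: sum = 112+37+16+5+4+200+104+102+106 = 686 → 02 ae.

02ae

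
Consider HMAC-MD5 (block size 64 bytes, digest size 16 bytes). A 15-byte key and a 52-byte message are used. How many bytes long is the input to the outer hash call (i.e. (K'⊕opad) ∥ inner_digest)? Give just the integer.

80

Key is 15 ≤ 64 bytes, zero-padded: |K'| = 64.
Outer input = (K'⊕opad) ∥ H(inner) → 64 + 16 = 80 bytes.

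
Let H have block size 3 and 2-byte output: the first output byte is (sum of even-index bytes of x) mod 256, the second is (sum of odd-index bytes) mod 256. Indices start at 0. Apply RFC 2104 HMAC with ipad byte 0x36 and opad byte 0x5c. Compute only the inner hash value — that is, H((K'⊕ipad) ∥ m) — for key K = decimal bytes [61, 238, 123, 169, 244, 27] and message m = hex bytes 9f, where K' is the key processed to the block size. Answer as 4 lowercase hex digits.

Key decimal bytes [61, 238, 123, 169, 244, 27] = 3d ee 7b a9 f4 1b is 6 bytes > B = 3, so hash it first: H(key) = ac b2, then zero-pad to 3 bytes: K' = ac b2 00.
K' ⊕ ipad = 9a 84 36.
Inner input = 9a 84 36 ∥ 9f.
Inner hash: even-index sum = 208 mod 256 = 208; odd-index sum = 291 mod 256 = 35 → d0 23.

d023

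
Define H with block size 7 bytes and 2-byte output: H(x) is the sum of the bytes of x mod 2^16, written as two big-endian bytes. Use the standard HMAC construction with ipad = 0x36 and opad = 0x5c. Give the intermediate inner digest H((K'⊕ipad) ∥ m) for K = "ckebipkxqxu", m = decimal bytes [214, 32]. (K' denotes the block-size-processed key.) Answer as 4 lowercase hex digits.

02cf

Key "ckebipkxqxu" = 63 6b 65 62 69 70 6b 78 71 78 75 is 11 bytes > B = 7, so hash it first: H(key) = 04 af, then zero-pad to 7 bytes: K' = 04 af 00 00 00 00 00.
K' ⊕ ipad = 32 99 36 36 36 36 36.
Inner input = 32 99 36 36 36 36 36 ∥ d6 20.
Inner hash: sum = 50+153+54+54+54+54+54+214+32 = 719 → 02 cf.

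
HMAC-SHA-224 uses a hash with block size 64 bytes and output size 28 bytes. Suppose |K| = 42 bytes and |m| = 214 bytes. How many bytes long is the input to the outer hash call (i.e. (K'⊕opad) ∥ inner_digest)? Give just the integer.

Key is 42 ≤ 64 bytes, zero-padded: |K'| = 64.
Outer input = (K'⊕opad) ∥ H(inner) → 64 + 28 = 92 bytes.

92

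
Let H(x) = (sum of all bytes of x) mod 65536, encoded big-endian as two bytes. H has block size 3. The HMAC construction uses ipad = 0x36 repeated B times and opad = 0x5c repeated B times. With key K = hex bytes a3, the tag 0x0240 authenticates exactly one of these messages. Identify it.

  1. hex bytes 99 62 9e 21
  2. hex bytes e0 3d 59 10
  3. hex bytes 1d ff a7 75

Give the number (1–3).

2

Key hex bytes a3 is 1 byte ≤ B = 3; zero-pad to 3 bytes: K' = a3 00 00.
K' ⊕ ipad = 95 36 36; K' ⊕ opad = ff 5c 5c.
m1: inner = H(95 36 36 99 62 9e 21) = 02 bb; tag = H(ff 5c 5c 02 bb) = 0274
m2: inner = H(95 36 36 e0 3d 59 10) = 02 87; tag = H(ff 5c 5c 02 87) = 0240 ← matches
m3: inner = H(95 36 36 1d ff a7 75) = 03 39; tag = H(ff 5c 5c 03 39) = 01f3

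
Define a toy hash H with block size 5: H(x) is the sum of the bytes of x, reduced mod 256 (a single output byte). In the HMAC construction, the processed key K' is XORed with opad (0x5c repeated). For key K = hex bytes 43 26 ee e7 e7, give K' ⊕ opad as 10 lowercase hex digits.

1f7ab2bbbb

Key hex bytes 43 26 ee e7 e7 is exactly B = 5 bytes: K' = 43 26 ee e7 e7.
XOR each byte with 0x5c: 43⊕5c=1f, 26⊕5c=7a, ee⊕5c=b2, e7⊕5c=bb, e7⊕5c=bb.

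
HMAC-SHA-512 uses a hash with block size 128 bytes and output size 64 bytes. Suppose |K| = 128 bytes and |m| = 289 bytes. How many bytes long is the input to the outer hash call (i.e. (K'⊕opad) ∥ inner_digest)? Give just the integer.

Key is 128 ≤ 128 bytes, zero-padded: |K'| = 128.
Outer input = (K'⊕opad) ∥ H(inner) → 128 + 64 = 192 bytes.

192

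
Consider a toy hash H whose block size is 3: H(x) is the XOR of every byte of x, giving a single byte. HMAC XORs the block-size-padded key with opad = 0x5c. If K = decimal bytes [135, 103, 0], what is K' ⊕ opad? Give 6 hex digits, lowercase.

db3b5c

Key decimal bytes [135, 103, 0] = 87 67 00 is exactly B = 3 bytes: K' = 87 67 00.
XOR each byte with 0x5c: 87⊕5c=db, 67⊕5c=3b, 00⊕5c=5c.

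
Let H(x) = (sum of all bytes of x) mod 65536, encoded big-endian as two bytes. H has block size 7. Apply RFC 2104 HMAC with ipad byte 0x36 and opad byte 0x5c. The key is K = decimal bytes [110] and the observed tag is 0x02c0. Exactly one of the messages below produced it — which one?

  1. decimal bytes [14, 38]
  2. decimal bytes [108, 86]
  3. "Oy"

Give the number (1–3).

Key decimal bytes [110] = 6e is 1 byte ≤ B = 7; zero-pad to 7 bytes: K' = 6e 00 00 00 00 00 00.
K' ⊕ ipad = 58 36 36 36 36 36 36; K' ⊕ opad = 32 5c 5c 5c 5c 5c 5c.
m1: inner = H(58 36 36 36 36 36 36 0e 26) = 01 d0; tag = H(32 5c 5c 5c 5c 5c 5c 01 d0) = 032b
m2: inner = H(58 36 36 36 36 36 36 6c 56) = 02 5e; tag = H(32 5c 5c 5c 5c 5c 5c 02 5e) = 02ba
m3: inner = H(58 36 36 36 36 36 36 4f 79) = 02 64; tag = H(32 5c 5c 5c 5c 5c 5c 02 64) = 02c0 ← matches

3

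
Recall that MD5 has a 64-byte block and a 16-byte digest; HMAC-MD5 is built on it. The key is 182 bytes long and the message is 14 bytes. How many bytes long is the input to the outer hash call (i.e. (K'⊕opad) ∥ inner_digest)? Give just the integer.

Key is 182 > 64 bytes, so it is hashed to 16 bytes then zero-padded to 64: |K'| = 64.
Outer input = (K'⊕opad) ∥ H(inner) → 64 + 16 = 80 bytes.

80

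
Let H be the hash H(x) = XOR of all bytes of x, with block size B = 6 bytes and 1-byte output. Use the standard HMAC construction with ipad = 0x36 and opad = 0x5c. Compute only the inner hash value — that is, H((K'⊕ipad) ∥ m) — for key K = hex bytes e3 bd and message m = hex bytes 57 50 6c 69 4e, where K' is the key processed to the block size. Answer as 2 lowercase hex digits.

Key hex bytes e3 bd is 2 bytes ≤ B = 6; zero-pad to 6 bytes: K' = e3 bd 00 00 00 00.
K' ⊕ ipad = d5 8b 36 36 36 36.
Inner input = d5 8b 36 36 36 36 ∥ 57 50 6c 69 4e.
Inner hash: XOR d5⊕8b⊕36⊕36⊕36⊕36⊕57⊕50⊕6c⊕69⊕4e = 12.

12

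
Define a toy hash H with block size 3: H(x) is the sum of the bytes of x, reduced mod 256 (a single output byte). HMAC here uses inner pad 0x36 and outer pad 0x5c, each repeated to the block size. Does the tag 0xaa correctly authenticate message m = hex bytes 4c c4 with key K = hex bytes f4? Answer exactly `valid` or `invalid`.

invalid

Key hex bytes f4 is 1 byte ≤ B = 3; zero-pad to 3 bytes: K' = f4 00 00.
K' ⊕ ipad = c2 36 36; K' ⊕ opad = a8 5c 5c.
Inner hash: sum = 194+54+54+76+196 = 574; mod 256 = 62 → 3e.
Outer hash (recomputed tag): sum = 168+92+92+62 = 414; mod 256 = 158 → 9e.
Recomputed tag = 9e; claimed = aa → mismatch.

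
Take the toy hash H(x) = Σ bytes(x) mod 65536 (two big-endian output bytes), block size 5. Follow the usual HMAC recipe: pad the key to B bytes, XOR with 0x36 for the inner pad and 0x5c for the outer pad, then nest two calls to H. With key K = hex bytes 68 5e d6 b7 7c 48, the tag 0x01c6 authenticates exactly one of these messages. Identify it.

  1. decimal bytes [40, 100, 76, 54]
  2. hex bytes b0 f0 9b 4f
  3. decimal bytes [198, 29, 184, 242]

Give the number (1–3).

Key hex bytes 68 5e d6 b7 7c 48 is 6 bytes > B = 5, so hash it first: H(key) = 03 17, then zero-pad to 5 bytes: K' = 03 17 00 00 00.
K' ⊕ ipad = 35 21 36 36 36; K' ⊕ opad = 5f 4b 5c 5c 5c.
m1: inner = H(35 21 36 36 36 28 64 4c 36) = 02 06; tag = H(5f 4b 5c 5c 5c 02 06) = 01c6 ← matches
m2: inner = H(35 21 36 36 36 b0 f0 9b 4f) = 03 82; tag = H(5f 4b 5c 5c 5c 03 82) = 0243
m3: inner = H(35 21 36 36 36 c6 1d b8 f2) = 03 85; tag = H(5f 4b 5c 5c 5c 03 85) = 0246

1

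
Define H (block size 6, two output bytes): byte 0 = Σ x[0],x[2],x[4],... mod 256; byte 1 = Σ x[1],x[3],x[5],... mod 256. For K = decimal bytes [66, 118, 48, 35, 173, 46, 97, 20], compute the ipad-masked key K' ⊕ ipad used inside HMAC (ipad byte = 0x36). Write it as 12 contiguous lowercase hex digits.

Key decimal bytes [66, 118, 48, 35, 173, 46, 97, 20] = 42 76 30 23 ad 2e 61 14 is 8 bytes > B = 6, so hash it first: H(key) = 80 db, then zero-pad to 6 bytes: K' = 80 db 00 00 00 00.
XOR each byte with 0x36: 80⊕36=b6, db⊕36=ed, 00⊕36=36, 00⊕36=36, 00⊕36=36, 00⊕36=36.

b6ed36363636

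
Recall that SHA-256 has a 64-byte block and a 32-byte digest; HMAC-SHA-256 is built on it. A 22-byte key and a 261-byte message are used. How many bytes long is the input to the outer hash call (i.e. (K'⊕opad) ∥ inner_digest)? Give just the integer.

96

Key is 22 ≤ 64 bytes, zero-padded: |K'| = 64.
Outer input = (K'⊕opad) ∥ H(inner) → 64 + 32 = 96 bytes.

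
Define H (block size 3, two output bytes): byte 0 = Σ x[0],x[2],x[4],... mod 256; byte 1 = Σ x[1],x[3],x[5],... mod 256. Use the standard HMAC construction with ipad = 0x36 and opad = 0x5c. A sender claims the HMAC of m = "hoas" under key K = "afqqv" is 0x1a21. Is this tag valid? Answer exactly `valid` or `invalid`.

valid

Key "afqqv" = 61 66 71 71 76 is 5 bytes > B = 3, so hash it first: H(key) = 48 d7, then zero-pad to 3 bytes: K' = 48 d7 00.
K' ⊕ ipad = 7e e1 36; K' ⊕ opad = 14 8b 5c.
Inner hash: even-index sum = 406 mod 256 = 150; odd-index sum = 426 mod 256 = 170 → 96 aa.
Outer hash (recomputed tag): even-index sum = 282 mod 256 = 26; odd-index sum = 289 mod 256 = 33 → 1a 21.
Recomputed tag = 1a21; claimed = 1a21 → match.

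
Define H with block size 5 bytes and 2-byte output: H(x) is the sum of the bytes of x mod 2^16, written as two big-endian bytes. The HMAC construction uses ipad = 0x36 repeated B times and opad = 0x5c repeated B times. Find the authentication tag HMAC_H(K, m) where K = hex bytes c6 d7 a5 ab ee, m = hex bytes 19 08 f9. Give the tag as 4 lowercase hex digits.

Key hex bytes c6 d7 a5 ab ee is exactly B = 5 bytes: K' = c6 d7 a5 ab ee.
K' ⊕ ipad = f0 e1 93 9d d8.  K' ⊕ opad = 9a 8b f9 f7 b2.
Inner input = (K'⊕ipad) ∥ m = f0 e1 93 9d d8 ∥ 19 08 f9.
Inner hash: sum = 240+225+147+157+216+25+8+249 = 1267 → 04 f3.
Outer input = (K'⊕opad) ∥ inner = 9a 8b f9 f7 b2 ∥ 04 f3.
Outer hash (tag): sum = 154+139+249+247+178+4+243 = 1214 → 04 be.

04be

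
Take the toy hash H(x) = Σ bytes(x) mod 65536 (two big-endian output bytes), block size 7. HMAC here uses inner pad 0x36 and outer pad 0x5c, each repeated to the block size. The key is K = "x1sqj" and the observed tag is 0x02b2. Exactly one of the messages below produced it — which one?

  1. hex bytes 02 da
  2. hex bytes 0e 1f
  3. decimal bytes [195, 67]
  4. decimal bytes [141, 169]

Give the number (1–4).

2

Key "x1sqj" = 78 31 73 71 6a is 5 bytes ≤ B = 7; zero-pad to 7 bytes: K' = 78 31 73 71 6a 00 00.
K' ⊕ ipad = 4e 07 45 47 5c 36 36; K' ⊕ opad = 24 6d 2f 2d 36 5c 5c.
m1: inner = H(4e 07 45 47 5c 36 36 02 da) = 02 85; tag = H(24 6d 2f 2d 36 5c 5c 02 85) = 0262
m2: inner = H(4e 07 45 47 5c 36 36 0e 1f) = 01 d6; tag = H(24 6d 2f 2d 36 5c 5c 01 d6) = 02b2 ← matches
m3: inner = H(4e 07 45 47 5c 36 36 c3 43) = 02 af; tag = H(24 6d 2f 2d 36 5c 5c 02 af) = 028c
m4: inner = H(4e 07 45 47 5c 36 36 8d a9) = 02 df; tag = H(24 6d 2f 2d 36 5c 5c 02 df) = 02bc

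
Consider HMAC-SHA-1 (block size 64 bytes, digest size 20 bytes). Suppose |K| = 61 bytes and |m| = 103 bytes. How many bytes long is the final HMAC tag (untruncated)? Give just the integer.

20

The tag is one SHA-1 digest: 20 bytes.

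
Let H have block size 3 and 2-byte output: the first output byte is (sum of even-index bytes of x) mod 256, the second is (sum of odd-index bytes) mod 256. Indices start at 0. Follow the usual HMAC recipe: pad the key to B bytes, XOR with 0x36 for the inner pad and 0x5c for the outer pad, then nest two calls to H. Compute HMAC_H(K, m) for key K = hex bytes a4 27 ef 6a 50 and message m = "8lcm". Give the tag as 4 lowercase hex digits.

Key hex bytes a4 27 ef 6a 50 is 5 bytes > B = 3, so hash it first: H(key) = e3 91, then zero-pad to 3 bytes: K' = e3 91 00.
K' ⊕ ipad = d5 a7 36.  K' ⊕ opad = bf cd 5c.
Inner input = (K'⊕ipad) ∥ m = d5 a7 36 ∥ 38 6c 63 6d.
Inner hash: even-index sum = 484 mod 256 = 228; odd-index sum = 322 mod 256 = 66 → e4 42.
Outer input = (K'⊕opad) ∥ inner = bf cd 5c ∥ e4 42.
Outer hash (tag): even-index sum = 349 mod 256 = 93; odd-index sum = 433 mod 256 = 177 → 5d b1.

5db1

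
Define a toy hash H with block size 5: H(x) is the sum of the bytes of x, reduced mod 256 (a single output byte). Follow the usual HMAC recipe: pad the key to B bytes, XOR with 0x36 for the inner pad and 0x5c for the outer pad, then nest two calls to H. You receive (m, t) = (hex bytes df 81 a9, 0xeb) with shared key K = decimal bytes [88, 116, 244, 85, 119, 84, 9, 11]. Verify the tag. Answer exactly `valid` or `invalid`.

Key decimal bytes [88, 116, 244, 85, 119, 84, 9, 11] = 58 74 f4 55 77 54 09 0b is 8 bytes > B = 5, so hash it first: H(key) = f4, then zero-pad to 5 bytes: K' = f4 00 00 00 00.
K' ⊕ ipad = c2 36 36 36 36; K' ⊕ opad = a8 5c 5c 5c 5c.
Inner hash: sum = 194+54+54+54+54+223+129+169 = 931; mod 256 = 163 → a3.
Outer hash (recomputed tag): sum = 168+92+92+92+92+163 = 699; mod 256 = 187 → bb.
Recomputed tag = bb; claimed = eb → mismatch.

invalid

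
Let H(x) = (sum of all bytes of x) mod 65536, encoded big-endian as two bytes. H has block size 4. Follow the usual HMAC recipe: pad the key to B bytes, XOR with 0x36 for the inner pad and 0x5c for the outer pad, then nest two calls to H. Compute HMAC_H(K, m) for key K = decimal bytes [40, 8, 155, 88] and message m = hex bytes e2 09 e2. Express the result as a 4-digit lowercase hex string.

01da

Key decimal bytes [40, 8, 155, 88] = 28 08 9b 58 is exactly B = 4 bytes: K' = 28 08 9b 58.
K' ⊕ ipad = 1e 3e ad 6e.  K' ⊕ opad = 74 54 c7 04.
Inner input = (K'⊕ipad) ∥ m = 1e 3e ad 6e ∥ e2 09 e2.
Inner hash: sum = 30+62+173+110+226+9+226 = 836 → 03 44.
Outer input = (K'⊕opad) ∥ inner = 74 54 c7 04 ∥ 03 44.
Outer hash (tag): sum = 116+84+199+4+3+68 = 474 → 01 da.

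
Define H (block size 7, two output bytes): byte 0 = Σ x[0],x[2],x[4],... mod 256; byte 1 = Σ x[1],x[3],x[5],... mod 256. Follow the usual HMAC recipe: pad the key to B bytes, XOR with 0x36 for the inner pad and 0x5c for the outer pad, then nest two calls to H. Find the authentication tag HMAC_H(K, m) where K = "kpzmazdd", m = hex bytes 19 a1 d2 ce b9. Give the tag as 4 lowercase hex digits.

Key "kpzmazdd" = 6b 70 7a 6d 61 7a 64 64 is 8 bytes > B = 7, so hash it first: H(key) = aa bb, then zero-pad to 7 bytes: K' = aa bb 00 00 00 00 00.
K' ⊕ ipad = 9c 8d 36 36 36 36 36.  K' ⊕ opad = f6 e7 5c 5c 5c 5c 5c.
Inner input = (K'⊕ipad) ∥ m = 9c 8d 36 36 36 36 36 ∥ 19 a1 d2 ce b9.
Inner hash: even-index sum = 685 mod 256 = 173; odd-index sum = 669 mod 256 = 157 → ad 9d.
Outer input = (K'⊕opad) ∥ inner = f6 e7 5c 5c 5c 5c 5c ∥ ad 9d.
Outer hash (tag): even-index sum = 679 mod 256 = 167; odd-index sum = 588 mod 256 = 76 → a7 4c.

a74c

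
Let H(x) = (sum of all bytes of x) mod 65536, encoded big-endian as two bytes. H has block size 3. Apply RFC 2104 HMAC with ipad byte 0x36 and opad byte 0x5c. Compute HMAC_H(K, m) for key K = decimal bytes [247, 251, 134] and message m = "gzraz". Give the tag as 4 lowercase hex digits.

Key decimal bytes [247, 251, 134] = f7 fb 86 is exactly B = 3 bytes: K' = f7 fb 86.
K' ⊕ ipad = c1 cd b0.  K' ⊕ opad = ab a7 da.
Inner input = (K'⊕ipad) ∥ m = c1 cd b0 ∥ 67 7a 72 61 7a.
Inner hash: sum = 193+205+176+103+122+114+97+122 = 1132 → 04 6c.
Outer input = (K'⊕opad) ∥ inner = ab a7 da ∥ 04 6c.
Outer hash (tag): sum = 171+167+218+4+108 = 668 → 02 9c.

029c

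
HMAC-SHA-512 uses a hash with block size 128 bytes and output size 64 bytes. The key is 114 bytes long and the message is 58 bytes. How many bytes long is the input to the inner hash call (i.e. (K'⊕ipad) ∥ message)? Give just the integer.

186

Key is 114 ≤ 128 bytes, zero-padded: |K'| = 128.
Inner input = (K'⊕ipad) ∥ m → 128 + 58 = 186 bytes.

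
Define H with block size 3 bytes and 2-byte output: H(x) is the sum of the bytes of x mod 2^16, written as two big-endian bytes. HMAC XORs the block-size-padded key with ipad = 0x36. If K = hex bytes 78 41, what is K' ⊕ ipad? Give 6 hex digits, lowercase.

Key hex bytes 78 41 is 2 bytes ≤ B = 3; zero-pad to 3 bytes: K' = 78 41 00.
XOR each byte with 0x36: 78⊕36=4e, 41⊕36=77, 00⊕36=36.

4e7736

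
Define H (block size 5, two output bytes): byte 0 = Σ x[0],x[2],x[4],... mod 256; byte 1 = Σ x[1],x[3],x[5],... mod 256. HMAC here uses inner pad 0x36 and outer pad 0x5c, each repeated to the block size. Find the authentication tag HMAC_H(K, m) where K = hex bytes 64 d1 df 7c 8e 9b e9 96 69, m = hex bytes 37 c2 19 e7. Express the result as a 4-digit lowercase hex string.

Key hex bytes 64 d1 df 7c 8e 9b e9 96 69 is 9 bytes > B = 5, so hash it first: H(key) = 23 7e, then zero-pad to 5 bytes: K' = 23 7e 00 00 00.
K' ⊕ ipad = 15 48 36 36 36.  K' ⊕ opad = 7f 22 5c 5c 5c.
Inner input = (K'⊕ipad) ∥ m = 15 48 36 36 36 ∥ 37 c2 19 e7.
Inner hash: even-index sum = 554 mod 256 = 42; odd-index sum = 206 mod 256 = 206 → 2a ce.
Outer input = (K'⊕opad) ∥ inner = 7f 22 5c 5c 5c ∥ 2a ce.
Outer hash (tag): even-index sum = 517 mod 256 = 5; odd-index sum = 168 mod 256 = 168 → 05 a8.

05a8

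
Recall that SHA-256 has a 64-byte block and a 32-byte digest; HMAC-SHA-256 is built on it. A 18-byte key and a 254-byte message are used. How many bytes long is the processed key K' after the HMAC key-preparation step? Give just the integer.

Key is 18 ≤ 64 bytes, zero-padded: |K'| = 64.

64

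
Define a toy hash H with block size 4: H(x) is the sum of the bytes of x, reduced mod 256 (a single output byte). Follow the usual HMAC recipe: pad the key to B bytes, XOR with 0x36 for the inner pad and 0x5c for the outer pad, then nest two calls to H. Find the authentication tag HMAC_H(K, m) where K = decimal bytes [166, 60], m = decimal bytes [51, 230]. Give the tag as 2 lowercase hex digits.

31

Key decimal bytes [166, 60] = a6 3c is 2 bytes ≤ B = 4; zero-pad to 4 bytes: K' = a6 3c 00 00.
K' ⊕ ipad = 90 0a 36 36.  K' ⊕ opad = fa 60 5c 5c.
Inner input = (K'⊕ipad) ∥ m = 90 0a 36 36 ∥ 33 e6.
Inner hash: sum = 144+10+54+54+51+230 = 543; mod 256 = 31 → 1f.
Outer input = (K'⊕opad) ∥ inner = fa 60 5c 5c ∥ 1f.
Outer hash (tag): sum = 250+96+92+92+31 = 561; mod 256 = 49 → 31.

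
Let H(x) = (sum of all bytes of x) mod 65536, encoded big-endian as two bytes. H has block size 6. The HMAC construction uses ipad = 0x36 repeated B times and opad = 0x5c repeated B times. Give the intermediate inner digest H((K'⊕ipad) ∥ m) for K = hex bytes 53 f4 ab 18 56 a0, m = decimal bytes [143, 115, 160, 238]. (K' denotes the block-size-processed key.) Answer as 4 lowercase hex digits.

Key hex bytes 53 f4 ab 18 56 a0 is exactly B = 6 bytes: K' = 53 f4 ab 18 56 a0.
K' ⊕ ipad = 65 c2 9d 2e 60 96.
Inner input = 65 c2 9d 2e 60 96 ∥ 8f 73 a0 ee.
Inner hash: sum = 101+194+157+46+96+150+143+115+160+238 = 1400 → 05 78.

0578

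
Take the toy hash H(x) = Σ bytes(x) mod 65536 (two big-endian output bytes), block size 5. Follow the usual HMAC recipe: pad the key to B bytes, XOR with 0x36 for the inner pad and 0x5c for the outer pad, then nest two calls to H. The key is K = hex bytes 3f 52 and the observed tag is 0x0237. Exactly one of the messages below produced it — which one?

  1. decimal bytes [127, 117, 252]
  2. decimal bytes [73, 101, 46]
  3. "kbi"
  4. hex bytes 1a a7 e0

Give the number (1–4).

4

Key hex bytes 3f 52 is 2 bytes ≤ B = 5; zero-pad to 5 bytes: K' = 3f 52 00 00 00.
K' ⊕ ipad = 09 64 36 36 36; K' ⊕ opad = 63 0e 5c 5c 5c.
m1: inner = H(09 64 36 36 36 7f 75 fc) = 02 ff; tag = H(63 0e 5c 5c 5c 02 ff) = 0286
m2: inner = H(09 64 36 36 36 49 65 2e) = 01 eb; tag = H(63 0e 5c 5c 5c 01 eb) = 0271
m3: inner = H(09 64 36 36 36 6b 62 69) = 02 45; tag = H(63 0e 5c 5c 5c 02 45) = 01cc
m4: inner = H(09 64 36 36 36 1a a7 e0) = 02 b0; tag = H(63 0e 5c 5c 5c 02 b0) = 0237 ← matches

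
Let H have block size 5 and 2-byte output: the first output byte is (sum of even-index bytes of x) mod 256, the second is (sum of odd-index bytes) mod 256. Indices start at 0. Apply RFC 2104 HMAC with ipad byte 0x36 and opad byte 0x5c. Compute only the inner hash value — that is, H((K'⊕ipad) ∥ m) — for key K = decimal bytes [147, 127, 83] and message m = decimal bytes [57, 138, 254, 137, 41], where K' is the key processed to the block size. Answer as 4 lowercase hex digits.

53df

Key decimal bytes [147, 127, 83] = 93 7f 53 is 3 bytes ≤ B = 5; zero-pad to 5 bytes: K' = 93 7f 53 00 00.
K' ⊕ ipad = a5 49 65 36 36.
Inner input = a5 49 65 36 36 ∥ 39 8a fe 89 29.
Inner hash: even-index sum = 595 mod 256 = 83; odd-index sum = 479 mod 256 = 223 → 53 df.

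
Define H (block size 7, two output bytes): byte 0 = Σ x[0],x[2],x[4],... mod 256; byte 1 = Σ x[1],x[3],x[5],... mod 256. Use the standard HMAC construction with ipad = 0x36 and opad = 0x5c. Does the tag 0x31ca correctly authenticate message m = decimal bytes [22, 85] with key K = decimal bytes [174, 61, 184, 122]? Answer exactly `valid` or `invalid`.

Key decimal bytes [174, 61, 184, 122] = ae 3d b8 7a is 4 bytes ≤ B = 7; zero-pad to 7 bytes: K' = ae 3d b8 7a 00 00 00.
K' ⊕ ipad = 98 0b 8e 4c 36 36 36; K' ⊕ opad = f2 61 e4 26 5c 5c 5c.
Inner hash: even-index sum = 487 mod 256 = 231; odd-index sum = 163 mod 256 = 163 → e7 a3.
Outer hash (recomputed tag): even-index sum = 817 mod 256 = 49; odd-index sum = 458 mod 256 = 202 → 31 ca.
Recomputed tag = 31ca; claimed = 31ca → match.

valid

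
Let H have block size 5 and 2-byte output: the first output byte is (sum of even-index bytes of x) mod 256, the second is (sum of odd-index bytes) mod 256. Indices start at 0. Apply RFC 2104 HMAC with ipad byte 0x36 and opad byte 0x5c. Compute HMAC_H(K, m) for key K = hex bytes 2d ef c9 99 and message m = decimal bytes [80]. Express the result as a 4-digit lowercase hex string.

Key hex bytes 2d ef c9 99 is 4 bytes ≤ B = 5; zero-pad to 5 bytes: K' = 2d ef c9 99 00.
K' ⊕ ipad = 1b d9 ff af 36.  K' ⊕ opad = 71 b3 95 c5 5c.
Inner input = (K'⊕ipad) ∥ m = 1b d9 ff af 36 ∥ 50.
Inner hash: even-index sum = 336 mod 256 = 80; odd-index sum = 472 mod 256 = 216 → 50 d8.
Outer input = (K'⊕opad) ∥ inner = 71 b3 95 c5 5c ∥ 50 d8.
Outer hash (tag): even-index sum = 570 mod 256 = 58; odd-index sum = 456 mod 256 = 200 → 3a c8.

3ac8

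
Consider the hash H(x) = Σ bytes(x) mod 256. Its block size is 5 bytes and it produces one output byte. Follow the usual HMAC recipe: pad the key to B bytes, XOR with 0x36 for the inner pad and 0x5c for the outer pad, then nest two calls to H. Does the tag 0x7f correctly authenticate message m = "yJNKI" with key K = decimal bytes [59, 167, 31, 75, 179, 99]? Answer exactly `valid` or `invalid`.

Key decimal bytes [59, 167, 31, 75, 179, 99] = 3b a7 1f 4b b3 63 is 6 bytes > B = 5, so hash it first: H(key) = 62, then zero-pad to 5 bytes: K' = 62 00 00 00 00.
K' ⊕ ipad = 54 36 36 36 36; K' ⊕ opad = 3e 5c 5c 5c 5c.
Inner hash: sum = 84+54+54+54+54+121+74+78+75+73 = 721; mod 256 = 209 → d1.
Outer hash (recomputed tag): sum = 62+92+92+92+92+209 = 639; mod 256 = 127 → 7f.
Recomputed tag = 7f; claimed = 7f → match.

valid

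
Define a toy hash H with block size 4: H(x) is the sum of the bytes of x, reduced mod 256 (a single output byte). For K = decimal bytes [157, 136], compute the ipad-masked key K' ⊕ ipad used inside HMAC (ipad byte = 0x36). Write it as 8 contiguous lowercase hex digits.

Key decimal bytes [157, 136] = 9d 88 is 2 bytes ≤ B = 4; zero-pad to 4 bytes: K' = 9d 88 00 00.
XOR each byte with 0x36: 9d⊕36=ab, 88⊕36=be, 00⊕36=36, 00⊕36=36.

abbe3636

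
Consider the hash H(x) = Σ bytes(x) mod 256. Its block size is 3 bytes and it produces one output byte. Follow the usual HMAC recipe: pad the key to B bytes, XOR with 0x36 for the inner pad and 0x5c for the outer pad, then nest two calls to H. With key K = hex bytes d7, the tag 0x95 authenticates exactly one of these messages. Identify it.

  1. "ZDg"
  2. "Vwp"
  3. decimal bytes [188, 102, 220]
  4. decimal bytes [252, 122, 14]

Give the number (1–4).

Key hex bytes d7 is 1 byte ≤ B = 3; zero-pad to 3 bytes: K' = d7 00 00.
K' ⊕ ipad = e1 36 36; K' ⊕ opad = 8b 5c 5c.
m1: inner = H(e1 36 36 5a 44 67) = 52; tag = H(8b 5c 5c 52) = 95 ← matches
m2: inner = H(e1 36 36 56 77 70) = 8a; tag = H(8b 5c 5c 8a) = cd
m3: inner = H(e1 36 36 bc 66 dc) = 4b; tag = H(8b 5c 5c 4b) = 8e
m4: inner = H(e1 36 36 fc 7a 0e) = d1; tag = H(8b 5c 5c d1) = 14

1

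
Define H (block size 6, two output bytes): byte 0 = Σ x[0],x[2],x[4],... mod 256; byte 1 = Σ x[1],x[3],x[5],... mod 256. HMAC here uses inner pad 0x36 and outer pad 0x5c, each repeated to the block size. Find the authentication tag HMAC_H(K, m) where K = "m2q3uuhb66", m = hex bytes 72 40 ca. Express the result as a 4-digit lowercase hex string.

Key "m2q3uuhb66" = 6d 32 71 33 75 75 68 62 36 36 is 10 bytes > B = 6, so hash it first: H(key) = f1 72, then zero-pad to 6 bytes: K' = f1 72 00 00 00 00.
K' ⊕ ipad = c7 44 36 36 36 36.  K' ⊕ opad = ad 2e 5c 5c 5c 5c.
Inner input = (K'⊕ipad) ∥ m = c7 44 36 36 36 36 ∥ 72 40 ca.
Inner hash: even-index sum = 623 mod 256 = 111; odd-index sum = 240 mod 256 = 240 → 6f f0.
Outer input = (K'⊕opad) ∥ inner = ad 2e 5c 5c 5c 5c ∥ 6f f0.
Outer hash (tag): even-index sum = 468 mod 256 = 212; odd-index sum = 470 mod 256 = 214 → d4 d6.

d4d6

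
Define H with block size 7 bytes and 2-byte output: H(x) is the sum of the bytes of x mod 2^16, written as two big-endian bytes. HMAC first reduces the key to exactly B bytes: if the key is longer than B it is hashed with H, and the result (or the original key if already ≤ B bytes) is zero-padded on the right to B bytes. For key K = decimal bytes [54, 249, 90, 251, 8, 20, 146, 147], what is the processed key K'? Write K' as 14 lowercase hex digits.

03c50000000000

|K| = 8 > B = 7, so first hash the key.
H(K): sum = 54+249+90+251+8+20+146+147 = 965 → 03 c5.
Zero-pad H(K) = 03 c5 to 7 bytes: K' = 03 c5 00 00 00 00 00.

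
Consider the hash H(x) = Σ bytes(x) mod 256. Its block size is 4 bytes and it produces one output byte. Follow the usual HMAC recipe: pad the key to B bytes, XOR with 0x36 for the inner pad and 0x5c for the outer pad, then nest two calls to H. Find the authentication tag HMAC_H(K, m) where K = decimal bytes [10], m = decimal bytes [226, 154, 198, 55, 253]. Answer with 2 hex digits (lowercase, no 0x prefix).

Key decimal bytes [10] = 0a is 1 byte ≤ B = 4; zero-pad to 4 bytes: K' = 0a 00 00 00.
K' ⊕ ipad = 3c 36 36 36.  K' ⊕ opad = 56 5c 5c 5c.
Inner input = (K'⊕ipad) ∥ m = 3c 36 36 36 ∥ e2 9a c6 37 fd.
Inner hash: sum = 60+54+54+54+226+154+198+55+253 = 1108; mod 256 = 84 → 54.
Outer input = (K'⊕opad) ∥ inner = 56 5c 5c 5c ∥ 54.
Outer hash (tag): sum = 86+92+92+92+84 = 446; mod 256 = 190 → be.

be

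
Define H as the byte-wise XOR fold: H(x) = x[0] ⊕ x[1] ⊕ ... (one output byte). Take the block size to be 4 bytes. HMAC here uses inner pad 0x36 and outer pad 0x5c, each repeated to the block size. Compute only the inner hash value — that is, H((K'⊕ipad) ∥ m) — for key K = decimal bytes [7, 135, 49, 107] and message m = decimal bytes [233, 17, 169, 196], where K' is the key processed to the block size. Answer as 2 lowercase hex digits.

Key decimal bytes [7, 135, 49, 107] = 07 87 31 6b is exactly B = 4 bytes: K' = 07 87 31 6b.
K' ⊕ ipad = 31 b1 07 5d.
Inner input = 31 b1 07 5d ∥ e9 11 a9 c4.
Inner hash: XOR 31⊕b1⊕07⊕5d⊕e9⊕11⊕a9⊕c4 = 4f.

4f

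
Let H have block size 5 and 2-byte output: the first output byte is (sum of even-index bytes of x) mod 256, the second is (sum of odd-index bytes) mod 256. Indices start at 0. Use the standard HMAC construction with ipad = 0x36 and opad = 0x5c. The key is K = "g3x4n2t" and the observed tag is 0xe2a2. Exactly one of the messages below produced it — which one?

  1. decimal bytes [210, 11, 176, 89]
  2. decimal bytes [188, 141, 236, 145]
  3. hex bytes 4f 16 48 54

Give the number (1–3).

Key "g3x4n2t" = 67 33 78 34 6e 32 74 is 7 bytes > B = 5, so hash it first: H(key) = c1 99, then zero-pad to 5 bytes: K' = c1 99 00 00 00.
K' ⊕ ipad = f7 af 36 36 36; K' ⊕ opad = 9d c5 5c 5c 5c.
m1: inner = H(f7 af 36 36 36 d2 0b b0 59) = c7 67; tag = H(9d c5 5c 5c 5c c7 67) = bce8
m2: inner = H(f7 af 36 36 36 bc 8d ec 91) = 81 8d; tag = H(9d c5 5c 5c 5c 81 8d) = e2a2 ← matches
m3: inner = H(f7 af 36 36 36 4f 16 48 54) = cd 7c; tag = H(9d c5 5c 5c 5c cd 7c) = d1ee

2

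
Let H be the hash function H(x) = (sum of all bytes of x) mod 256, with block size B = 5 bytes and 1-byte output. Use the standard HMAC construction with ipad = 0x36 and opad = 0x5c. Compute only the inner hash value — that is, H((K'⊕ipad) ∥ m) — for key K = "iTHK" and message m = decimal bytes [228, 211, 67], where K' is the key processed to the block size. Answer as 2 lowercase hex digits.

Key "iTHK" = 69 54 48 4b is 4 bytes ≤ B = 5; zero-pad to 5 bytes: K' = 69 54 48 4b 00.
K' ⊕ ipad = 5f 62 7e 7d 36.
Inner input = 5f 62 7e 7d 36 ∥ e4 d3 43.
Inner hash: sum = 95+98+126+125+54+228+211+67 = 1004; mod 256 = 236 → ec.

ec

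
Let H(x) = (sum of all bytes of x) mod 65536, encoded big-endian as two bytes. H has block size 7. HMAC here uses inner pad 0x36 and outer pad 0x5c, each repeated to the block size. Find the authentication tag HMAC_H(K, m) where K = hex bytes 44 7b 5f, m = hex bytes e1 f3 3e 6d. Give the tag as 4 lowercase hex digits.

0235

Key hex bytes 44 7b 5f is 3 bytes ≤ B = 7; zero-pad to 7 bytes: K' = 44 7b 5f 00 00 00 00.
K' ⊕ ipad = 72 4d 69 36 36 36 36.  K' ⊕ opad = 18 27 03 5c 5c 5c 5c.
Inner input = (K'⊕ipad) ∥ m = 72 4d 69 36 36 36 36 ∥ e1 f3 3e 6d.
Inner hash: sum = 114+77+105+54+54+54+54+225+243+62+109 = 1151 → 04 7f.
Outer input = (K'⊕opad) ∥ inner = 18 27 03 5c 5c 5c 5c ∥ 04 7f.
Outer hash (tag): sum = 24+39+3+92+92+92+92+4+127 = 565 → 02 35.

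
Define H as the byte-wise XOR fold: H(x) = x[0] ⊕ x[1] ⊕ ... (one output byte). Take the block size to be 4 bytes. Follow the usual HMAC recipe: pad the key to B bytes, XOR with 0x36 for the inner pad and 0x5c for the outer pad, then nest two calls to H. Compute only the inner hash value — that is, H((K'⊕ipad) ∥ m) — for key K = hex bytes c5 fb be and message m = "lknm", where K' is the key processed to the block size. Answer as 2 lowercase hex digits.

84

Key hex bytes c5 fb be is 3 bytes ≤ B = 4; zero-pad to 4 bytes: K' = c5 fb be 00.
K' ⊕ ipad = f3 cd 88 36.
Inner input = f3 cd 88 36 ∥ 6c 6b 6e 6d.
Inner hash: XOR f3⊕cd⊕88⊕36⊕6c⊕6b⊕6e⊕6d = 84.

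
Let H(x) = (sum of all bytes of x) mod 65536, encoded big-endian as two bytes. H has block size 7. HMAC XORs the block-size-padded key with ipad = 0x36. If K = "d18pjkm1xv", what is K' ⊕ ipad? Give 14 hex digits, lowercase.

Key "d18pjkm1xv" = 64 31 38 70 6a 6b 6d 31 78 76 is 10 bytes > B = 7, so hash it first: H(key) = 03 9e, then zero-pad to 7 bytes: K' = 03 9e 00 00 00 00 00.
XOR each byte with 0x36: 03⊕36=35, 9e⊕36=a8, 00⊕36=36, 00⊕36=36, 00⊕36=36, 00⊕36=36, 00⊕36=36.

35a83636363636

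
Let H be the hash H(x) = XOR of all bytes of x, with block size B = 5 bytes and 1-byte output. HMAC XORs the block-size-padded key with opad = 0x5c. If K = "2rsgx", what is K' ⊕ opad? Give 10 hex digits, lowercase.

6e2e2f3b24

Key "2rsgx" = 32 72 73 67 78 is exactly B = 5 bytes: K' = 32 72 73 67 78.
XOR each byte with 0x5c: 32⊕5c=6e, 72⊕5c=2e, 73⊕5c=2f, 67⊕5c=3b, 78⊕5c=24.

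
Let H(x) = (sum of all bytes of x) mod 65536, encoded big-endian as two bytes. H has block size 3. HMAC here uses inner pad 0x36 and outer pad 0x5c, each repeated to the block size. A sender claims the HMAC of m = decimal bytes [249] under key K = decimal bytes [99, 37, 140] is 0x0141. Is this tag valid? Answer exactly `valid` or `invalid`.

invalid

Key decimal bytes [99, 37, 140] = 63 25 8c is exactly B = 3 bytes: K' = 63 25 8c.
K' ⊕ ipad = 55 13 ba; K' ⊕ opad = 3f 79 d0.
Inner hash: sum = 85+19+186+249 = 539 → 02 1b.
Outer hash (recomputed tag): sum = 63+121+208+2+27 = 421 → 01 a5.
Recomputed tag = 01a5; claimed = 0141 → mismatch.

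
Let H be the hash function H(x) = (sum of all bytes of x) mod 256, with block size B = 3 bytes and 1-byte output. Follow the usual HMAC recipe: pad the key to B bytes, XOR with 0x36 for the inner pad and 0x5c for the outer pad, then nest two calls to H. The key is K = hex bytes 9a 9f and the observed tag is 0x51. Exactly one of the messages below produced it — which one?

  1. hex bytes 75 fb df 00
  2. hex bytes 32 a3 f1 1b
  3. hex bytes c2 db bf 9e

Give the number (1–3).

Key hex bytes 9a 9f is 2 bytes ≤ B = 3; zero-pad to 3 bytes: K' = 9a 9f 00.
K' ⊕ ipad = ac a9 36; K' ⊕ opad = c6 c3 5c.
m1: inner = H(ac a9 36 75 fb df 00) = da; tag = H(c6 c3 5c da) = bf
m2: inner = H(ac a9 36 32 a3 f1 1b) = 6c; tag = H(c6 c3 5c 6c) = 51 ← matches
m3: inner = H(ac a9 36 c2 db bf 9e) = 85; tag = H(c6 c3 5c 85) = 6a

2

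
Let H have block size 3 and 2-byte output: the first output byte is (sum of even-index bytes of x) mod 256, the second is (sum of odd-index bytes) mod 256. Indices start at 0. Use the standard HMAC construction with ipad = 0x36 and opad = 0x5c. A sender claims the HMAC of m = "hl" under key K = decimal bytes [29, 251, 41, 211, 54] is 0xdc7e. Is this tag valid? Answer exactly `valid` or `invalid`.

valid

Key decimal bytes [29, 251, 41, 211, 54] = 1d fb 29 d3 36 is 5 bytes > B = 3, so hash it first: H(key) = 7c ce, then zero-pad to 3 bytes: K' = 7c ce 00.
K' ⊕ ipad = 4a f8 36; K' ⊕ opad = 20 92 5c.
Inner hash: even-index sum = 236 mod 256 = 236; odd-index sum = 352 mod 256 = 96 → ec 60.
Outer hash (recomputed tag): even-index sum = 220 mod 256 = 220; odd-index sum = 382 mod 256 = 126 → dc 7e.
Recomputed tag = dc7e; claimed = dc7e → match.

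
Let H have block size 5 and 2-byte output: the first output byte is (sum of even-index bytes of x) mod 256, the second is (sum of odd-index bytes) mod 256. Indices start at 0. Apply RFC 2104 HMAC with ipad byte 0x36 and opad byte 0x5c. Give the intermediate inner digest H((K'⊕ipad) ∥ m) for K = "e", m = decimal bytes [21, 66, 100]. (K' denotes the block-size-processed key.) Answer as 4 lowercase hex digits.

Key "e" = 65 is 1 byte ≤ B = 5; zero-pad to 5 bytes: K' = 65 00 00 00 00.
K' ⊕ ipad = 53 36 36 36 36.
Inner input = 53 36 36 36 36 ∥ 15 42 64.
Inner hash: even-index sum = 257 mod 256 = 1; odd-index sum = 229 mod 256 = 229 → 01 e5.

01e5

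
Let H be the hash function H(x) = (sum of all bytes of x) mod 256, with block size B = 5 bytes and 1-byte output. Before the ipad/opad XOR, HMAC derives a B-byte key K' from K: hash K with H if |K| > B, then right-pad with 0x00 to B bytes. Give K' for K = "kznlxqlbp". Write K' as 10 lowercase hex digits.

|K| = 9 > B = 5, so first hash the key.
H(K): sum = 107+122+110+108+120+113+108+98+112 = 998; mod 256 = 230 → e6.
Zero-pad H(K) = e6 to 5 bytes: K' = e6 00 00 00 00.

e600000000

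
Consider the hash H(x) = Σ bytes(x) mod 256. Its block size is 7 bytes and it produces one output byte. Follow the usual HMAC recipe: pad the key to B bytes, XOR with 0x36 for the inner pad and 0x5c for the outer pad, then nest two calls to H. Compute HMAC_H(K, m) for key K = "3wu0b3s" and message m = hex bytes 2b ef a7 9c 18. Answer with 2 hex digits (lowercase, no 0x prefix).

Key "3wu0b3s" = 33 77 75 30 62 33 73 is exactly B = 7 bytes: K' = 33 77 75 30 62 33 73.
K' ⊕ ipad = 05 41 43 06 54 05 45.  K' ⊕ opad = 6f 2b 29 6c 3e 6f 2f.
Inner input = (K'⊕ipad) ∥ m = 05 41 43 06 54 05 45 ∥ 2b ef a7 9c 18.
Inner hash: sum = 5+65+67+6+84+5+69+43+239+167+156+24 = 930; mod 256 = 162 → a2.
Outer input = (K'⊕opad) ∥ inner = 6f 2b 29 6c 3e 6f 2f ∥ a2.
Outer hash (tag): sum = 111+43+41+108+62+111+47+162 = 685; mod 256 = 173 → ad.

ad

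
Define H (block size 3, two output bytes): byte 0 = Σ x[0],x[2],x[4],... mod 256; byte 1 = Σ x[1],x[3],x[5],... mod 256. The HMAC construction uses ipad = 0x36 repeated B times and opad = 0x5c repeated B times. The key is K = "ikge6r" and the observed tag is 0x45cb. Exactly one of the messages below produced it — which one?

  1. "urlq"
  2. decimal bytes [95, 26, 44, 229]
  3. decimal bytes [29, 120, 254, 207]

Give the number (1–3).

Key "ikge6r" = 69 6b 67 65 36 72 is 6 bytes > B = 3, so hash it first: H(key) = 06 42, then zero-pad to 3 bytes: K' = 06 42 00.
K' ⊕ ipad = 30 74 36; K' ⊕ opad = 5a 1e 5c.
m1: inner = H(30 74 36 75 72 6c 71) = 49 55; tag = H(5a 1e 5c 49 55) = 0b67
m2: inner = H(30 74 36 5f 1a 2c e5) = 65 ff; tag = H(5a 1e 5c 65 ff) = b583
m3: inner = H(30 74 36 1d 78 fe cf) = ad 8f; tag = H(5a 1e 5c ad 8f) = 45cb ← matches

3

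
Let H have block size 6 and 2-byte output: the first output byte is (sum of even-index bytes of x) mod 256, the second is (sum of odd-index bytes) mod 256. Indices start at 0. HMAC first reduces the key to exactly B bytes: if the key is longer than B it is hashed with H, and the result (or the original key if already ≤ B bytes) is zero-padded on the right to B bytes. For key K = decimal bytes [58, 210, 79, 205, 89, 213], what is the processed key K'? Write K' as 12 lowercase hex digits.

3ad24fcd59d5

Key decimal bytes [58, 210, 79, 205, 89, 213] = 3a d2 4f cd 59 d5 is exactly B = 6 bytes: K' = 3a d2 4f cd 59 d5.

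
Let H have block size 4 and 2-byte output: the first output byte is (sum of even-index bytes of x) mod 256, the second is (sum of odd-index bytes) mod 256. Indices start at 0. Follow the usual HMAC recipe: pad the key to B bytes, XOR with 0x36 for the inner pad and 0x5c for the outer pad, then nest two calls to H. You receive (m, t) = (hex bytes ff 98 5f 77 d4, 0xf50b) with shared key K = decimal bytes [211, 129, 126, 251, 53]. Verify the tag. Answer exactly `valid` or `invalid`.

invalid

Key decimal bytes [211, 129, 126, 251, 53] = d3 81 7e fb 35 is 5 bytes > B = 4, so hash it first: H(key) = 86 7c, then zero-pad to 4 bytes: K' = 86 7c 00 00.
K' ⊕ ipad = b0 4a 36 36; K' ⊕ opad = da 20 5c 5c.
Inner hash: even-index sum = 792 mod 256 = 24; odd-index sum = 399 mod 256 = 143 → 18 8f.
Outer hash (recomputed tag): even-index sum = 334 mod 256 = 78; odd-index sum = 267 mod 256 = 11 → 4e 0b.
Recomputed tag = 4e0b; claimed = f50b → mismatch.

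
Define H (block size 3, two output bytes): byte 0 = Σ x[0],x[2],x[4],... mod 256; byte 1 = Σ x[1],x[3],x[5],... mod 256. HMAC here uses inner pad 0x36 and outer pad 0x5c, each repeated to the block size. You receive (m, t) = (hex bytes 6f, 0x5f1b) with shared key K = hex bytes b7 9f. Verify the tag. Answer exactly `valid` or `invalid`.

invalid

Key hex bytes b7 9f is 2 bytes ≤ B = 3; zero-pad to 3 bytes: K' = b7 9f 00.
K' ⊕ ipad = 81 a9 36; K' ⊕ opad = eb c3 5c.
Inner hash: even-index sum = 183 mod 256 = 183; odd-index sum = 280 mod 256 = 24 → b7 18.
Outer hash (recomputed tag): even-index sum = 351 mod 256 = 95; odd-index sum = 378 mod 256 = 122 → 5f 7a.
Recomputed tag = 5f7a; claimed = 5f1b → mismatch.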